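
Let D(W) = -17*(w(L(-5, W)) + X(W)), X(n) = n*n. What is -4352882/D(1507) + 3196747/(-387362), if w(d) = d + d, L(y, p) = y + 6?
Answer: -7160790701845/879718857462 ≈ -8.1399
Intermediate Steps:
L(y, p) = 6 + y
X(n) = n**2
w(d) = 2*d
D(W) = -34 - 17*W**2 (D(W) = -17*(2*(6 - 5) + W**2) = -17*(2*1 + W**2) = -17*(2 + W**2) = -34 - 17*W**2)
-4352882/D(1507) + 3196747/(-387362) = -4352882/(-34 - 17*1507**2) + 3196747/(-387362) = -4352882/(-34 - 17*2271049) + 3196747*(-1/387362) = -4352882/(-34 - 38607833) - 3196747/387362 = -4352882/(-38607867) - 3196747/387362 = -4352882*(-1/38607867) - 3196747/387362 = 4352882/38607867 - 3196747/387362 = -7160790701845/879718857462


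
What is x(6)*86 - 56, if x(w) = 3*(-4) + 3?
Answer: -830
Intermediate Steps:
x(w) = -9 (x(w) = -12 + 3 = -9)
x(6)*86 - 56 = -9*86 - 56 = -774 - 56 = -830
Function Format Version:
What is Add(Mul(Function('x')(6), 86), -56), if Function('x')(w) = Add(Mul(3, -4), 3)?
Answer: -830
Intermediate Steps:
Function('x')(w) = -9 (Function('x')(w) = Add(-12, 3) = -9)
Add(Mul(Function('x')(6), 86), -56) = Add(Mul(-9, 86), -56) = Add(-774, -56) = -830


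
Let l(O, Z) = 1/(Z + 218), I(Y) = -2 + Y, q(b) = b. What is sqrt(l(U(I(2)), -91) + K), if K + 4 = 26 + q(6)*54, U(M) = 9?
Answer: sqrt(5580761)/127 ≈ 18.601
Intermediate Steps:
l(O, Z) = 1/(218 + Z)
K = 346 (K = -4 + (26 + 6*54) = -4 + (26 + 324) = -4 + 350 = 346)
sqrt(l(U(I(2)), -91) + K) = sqrt(1/(218 - 91) + 346) = sqrt(1/127 + 346) = sqrt(43943/127) = sqrt(5580761)/127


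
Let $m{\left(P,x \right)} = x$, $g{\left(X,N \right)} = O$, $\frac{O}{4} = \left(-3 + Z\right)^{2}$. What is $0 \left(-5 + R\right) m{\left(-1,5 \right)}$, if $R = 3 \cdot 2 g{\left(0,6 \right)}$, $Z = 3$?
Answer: $0$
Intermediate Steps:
$O = 0$ ($O = 4 \left(-3 + 3\right)^{2} = 4 \cdot 0^{2} = 4 \cdot 0 = 0$)
$g{\left(X,N \right)} = 0$
$R = 0$ ($R = 3 \cdot 2 \cdot 0 = 6 \cdot 0 = 0$)
$0 \left(-5 + R\right) m{\left(-1,5 \right)} = 0 \left(-5 + 0\right) 5 = 0 \left(-5\right) 5 = 0 \cdot 5 = 0$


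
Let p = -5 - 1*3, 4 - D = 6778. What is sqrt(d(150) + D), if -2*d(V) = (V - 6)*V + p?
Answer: I*sqrt(17570) ≈ 132.55*I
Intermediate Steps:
D = -6774 (D = 4 - 1*6778 = 4 - 6778 = -6774)
p = -8 (p = -5 - 3 = -8)
d(V) = 4 - V*(-6 + V)/2 (d(V) = -((V - 6)*V - 8)/2 = -((-6 + V)*V - 8)/2 = -(V*(-6 + V) - 8)/2 = -(-8 + V*(-6 + V))/2 = 4 - V*(-6 + V)/2)
sqrt(d(150) + D) = sqrt((4 + 3*150 - 1/2*150**2) - 6774) = sqrt((4 + 450 - 1/2*22500) - 6774) = sqrt((4 + 450 - 11250) - 6774) = sqrt(-10796 - 6774) = sqrt(-17570) = I*sqrt(17570)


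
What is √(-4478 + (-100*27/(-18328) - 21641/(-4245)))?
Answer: I*√1692156935642723970/19450590 ≈ 66.879*I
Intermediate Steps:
√(-4478 + (-100*27/(-18328) - 21641/(-4245))) = √(-4478 + (-2700*(-1/18328) - 21641*(-1/4245))) = √(-4478 + (675/4582 + 21641/4245)) = √(-4478 + 102024437/19450590) = √(-86997717583/19450590) = I*√1692156935642723970/19450590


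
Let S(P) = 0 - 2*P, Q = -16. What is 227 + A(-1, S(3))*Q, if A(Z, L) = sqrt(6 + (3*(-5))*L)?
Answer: 227 - 64*sqrt(6) ≈ 70.233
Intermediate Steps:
S(P) = -2*P
A(Z, L) = sqrt(6 - 15*L)
227 + A(-1, S(3))*Q = 227 + sqrt(6 - (-30)*3)*(-16) = 227 + sqrt(6 - 15*(-6))*(-16) = 227 + sqrt(6 + 90)*(-16) = 227 + sqrt(96)*(-16) = 227 + (4*sqrt(6))*(-16) = 227 - 64*sqrt(6)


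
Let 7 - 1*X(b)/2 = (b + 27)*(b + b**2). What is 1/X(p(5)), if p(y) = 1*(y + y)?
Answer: -1/8126 ≈ -0.00012306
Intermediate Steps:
p(y) = 2*y (p(y) = 1*(2*y) = 2*y)
X(b) = 14 - 2*(27 + b)*(b + b**2) (X(b) = 14 - 2*(b + 27)*(b + b**2) = 14 - 2*(27 + b)*(b + b**2))
1/X(p(5)) = 1/(14 - 56*(2*5)**2 - 108*5 - 2*(2*5)**3) = 1/(14 - 56*10**2 - 54*10 - 2*10**3) = 1/(14 - 56*100 - 540 - 2*1000) = 1/(14 - 5600 - 540 - 2000) = 1/(-8126) = -1/8126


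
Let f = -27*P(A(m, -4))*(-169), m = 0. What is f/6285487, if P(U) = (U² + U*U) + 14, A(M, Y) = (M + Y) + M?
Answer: 16146/483499 ≈ 0.033394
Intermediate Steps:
A(M, Y) = Y + 2*M
P(U) = 14 + 2*U² (P(U) = (U² + U²) + 14 = 2*U² + 14 = 14 + 2*U²)
f = 209898 (f = -27*(14 + 2*(-4 + 2*0)²)*(-169) = -27*(14 + 2*(-4 + 0)²)*(-169) = -27*(14 + 2*(-4)²)*(-169) = -27*(14 + 2*16)*(-169) = -27*(14 + 32)*(-169) = -27*46*(-169) = -1242*(-169) = 209898)
f/6285487 = 209898/6285487 = 209898*(1/6285487) = 16146/483499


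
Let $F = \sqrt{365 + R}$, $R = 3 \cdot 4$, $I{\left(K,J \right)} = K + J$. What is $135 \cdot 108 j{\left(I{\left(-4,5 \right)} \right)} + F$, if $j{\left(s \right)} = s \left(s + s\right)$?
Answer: $29160 + \sqrt{377} \approx 29179.0$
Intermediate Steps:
$I{\left(K,J \right)} = J + K$
$R = 12$
$j{\left(s \right)} = 2 s^{2}$ ($j{\left(s \right)} = s 2 s = 2 s^{2}$)
$F = \sqrt{377}$ ($F = \sqrt{365 + 12} = \sqrt{377} \approx 19.416$)
$135 \cdot 108 j{\left(I{\left(-4,5 \right)} \right)} + F = 135 \cdot 108 \cdot 2 \left(5 - 4\right)^{2} + \sqrt{377} = 135 \cdot 108 \cdot 2 \cdot 1^{2} + \sqrt{377} = 135 \cdot 108 \cdot 2 \cdot 1 + \sqrt{377} = 135 \cdot 108 \cdot 2 + \sqrt{377} = 135 \cdot 216 + \sqrt{377} = 29160 + \sqrt{377}$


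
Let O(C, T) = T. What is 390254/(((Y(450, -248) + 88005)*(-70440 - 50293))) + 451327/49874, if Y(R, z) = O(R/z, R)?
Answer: 4819899031804409/532626266623110 ≈ 9.0493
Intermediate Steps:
Y(R, z) = R
390254/(((Y(450, -248) + 88005)*(-70440 - 50293))) + 451327/49874 = 390254/(((450 + 88005)*(-70440 - 50293))) + 451327/49874 = 390254/((88455*(-120733))) + 451327*(1/49874) = 390254/(-10679437515) + 451327/49874 = 390254*(-1/10679437515) + 451327/49874 = -390254/10679437515 + 451327/49874 = 4819899031804409/532626266623110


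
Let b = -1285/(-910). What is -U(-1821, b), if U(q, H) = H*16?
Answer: -2056/91 ≈ -22.593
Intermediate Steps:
b = 257/182 (b = -1285*(-1/910) = 257/182 ≈ 1.4121)
U(q, H) = 16*H
-U(-1821, b) = -16*257/182 = -1*2056/91 = -2056/91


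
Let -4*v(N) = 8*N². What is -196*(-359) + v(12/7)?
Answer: 3447548/49 ≈ 70358.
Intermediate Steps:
v(N) = -2*N²
-196*(-359) + v(12/7) = -196*(-359) - 2*(12/7)² = 70364 - 2*(12*(⅐))² = 70364 - 2*(12/7)² = 70364 - 2*144/49 = 70364 - 288/49 = 3447548/49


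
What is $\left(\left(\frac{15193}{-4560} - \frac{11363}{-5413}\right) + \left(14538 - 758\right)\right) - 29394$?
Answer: $- \frac{385435158349}{24683280} \approx -15615.0$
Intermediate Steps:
$\left(\left(\frac{15193}{-4560} - \frac{11363}{-5413}\right) + \left(14538 - 758\right)\right) - 29394 = \left(\left(15193 \left(- \frac{1}{4560}\right) - - \frac{11363}{5413}\right) + 13780\right) - 29394 = \left(\left(- \frac{15193}{4560} + \frac{11363}{5413}\right) + 13780\right) - 29394 = \left(- \frac{30424429}{24683280} + 13780\right) - 29394 = \frac{340105173971}{24683280} - 29394 = - \frac{385435158349}{24683280}$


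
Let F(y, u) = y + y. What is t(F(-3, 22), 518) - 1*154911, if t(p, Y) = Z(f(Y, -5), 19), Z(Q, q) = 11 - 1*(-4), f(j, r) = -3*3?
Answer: -154896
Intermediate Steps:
f(j, r) = -9
Z(Q, q) = 15 (Z(Q, q) = 11 + 4 = 15)
F(y, u) = 2*y
t(p, Y) = 15
t(F(-3, 22), 518) - 1*154911 = 15 - 1*154911 = 15 - 154911 = -154896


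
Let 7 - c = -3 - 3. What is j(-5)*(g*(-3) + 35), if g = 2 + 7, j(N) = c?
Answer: 104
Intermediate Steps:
c = 13 (c = 7 - (-3 - 3) = 7 - 1*(-6) = 7 + 6 = 13)
j(N) = 13
g = 9
j(-5)*(g*(-3) + 35) = 13*(9*(-3) + 35) = 13*(-27 + 35) = 13*8 = 104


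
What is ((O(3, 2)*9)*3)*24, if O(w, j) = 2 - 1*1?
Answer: 648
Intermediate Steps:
O(w, j) = 1 (O(w, j) = 2 - 1 = 1)
((O(3, 2)*9)*3)*24 = ((1*9)*3)*24 = (9*3)*24 = 27*24 = 648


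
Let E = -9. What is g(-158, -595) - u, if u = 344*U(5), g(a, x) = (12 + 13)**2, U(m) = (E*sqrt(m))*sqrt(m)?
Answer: 16105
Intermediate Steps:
U(m) = -9*m (U(m) = (-9*sqrt(m))*sqrt(m) = -9*m)
g(a, x) = 625 (g(a, x) = 25**2 = 625)
u = -15480 (u = 344*(-9*5) = 344*(-45) = -15480)
g(-158, -595) - u = 625 - 1*(-15480) = 625 + 15480 = 16105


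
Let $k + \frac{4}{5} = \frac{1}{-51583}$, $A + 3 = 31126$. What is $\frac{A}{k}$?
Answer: $- \frac{8027088545}{206337} \approx -38903.0$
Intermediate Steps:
$A = 31123$ ($A = -3 + 31126 = 31123$)
$k = - \frac{206337}{257915}$ ($k = - \frac{4}{5} + \frac{1}{-51583} = - \frac{4}{5} - \frac{1}{51583} = - \frac{206337}{257915} \approx -0.80002$)
$\frac{A}{k} = \frac{31123}{- \frac{206337}{257915}} = 31123 \left(- \frac{257915}{206337}\right) = - \frac{8027088545}{206337}$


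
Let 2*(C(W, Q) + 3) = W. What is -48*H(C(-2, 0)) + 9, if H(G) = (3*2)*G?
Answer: 1161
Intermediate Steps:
C(W, Q) = -3 + W/2
H(G) = 6*G
-48*H(C(-2, 0)) + 9 = -288*(-3 + (1/2)*(-2)) + 9 = -288*(-3 - 1) + 9 = -288*(-4) + 9 = -48*(-24) + 9 = 1152 + 9 = 1161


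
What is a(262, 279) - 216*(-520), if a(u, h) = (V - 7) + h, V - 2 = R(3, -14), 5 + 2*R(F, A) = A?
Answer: 225169/2 ≈ 1.1258e+5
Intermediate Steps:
R(F, A) = -5/2 + A/2
V = -15/2 (V = 2 + (-5/2 + (½)*(-14)) = 2 + (-5/2 - 7) = 2 - 19/2 = -15/2 ≈ -7.5000)
a(u, h) = -29/2 + h (a(u, h) = (-15/2 - 7) + h = -29/2 + h)
a(262, 279) - 216*(-520) = (-29/2 + 279) - 216*(-520) = 529/2 + 112320 = 225169/2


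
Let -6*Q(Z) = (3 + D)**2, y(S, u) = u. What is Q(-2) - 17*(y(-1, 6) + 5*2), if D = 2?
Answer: -1657/6 ≈ -276.17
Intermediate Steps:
Q(Z) = -25/6 (Q(Z) = -(3 + 2)**2/6 = -1/6*5**2 = -1/6*25 = -25/6)
Q(-2) - 17*(y(-1, 6) + 5*2) = -25/6 - 17*(6 + 5*2) = -25/6 - 17*(6 + 10) = -25/6 - 17*16 = -25/6 - 272 = -1657/6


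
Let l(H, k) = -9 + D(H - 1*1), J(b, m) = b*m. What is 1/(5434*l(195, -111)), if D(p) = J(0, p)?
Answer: -1/48906 ≈ -2.0447e-5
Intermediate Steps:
D(p) = 0 (D(p) = 0*p = 0)
l(H, k) = -9 (l(H, k) = -9 + 0 = -9)
1/(5434*l(195, -111)) = 1/(5434*(-9)) = (1/5434)*(-⅑) = -1/48906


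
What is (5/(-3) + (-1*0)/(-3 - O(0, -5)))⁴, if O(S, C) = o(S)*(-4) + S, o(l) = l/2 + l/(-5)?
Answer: 625/81 ≈ 7.7160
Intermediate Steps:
o(l) = 3*l/10 (o(l) = l*(½) + l*(-⅕) = l/2 - l/5 = 3*l/10)
O(S, C) = -S/5 (O(S, C) = (3*S/10)*(-4) + S = -6*S/5 + S = -S/5)
(5/(-3) + (-1*0)/(-3 - O(0, -5)))⁴ = (5/(-3) + (-1*0)/(-3 - (-1)*0/5))⁴ = (5*(-⅓) + 0/(-3 - 1*0))⁴ = (-5/3 + 0/(-3 + 0))⁴ = (-5/3 + 0/(-3))⁴ = (-5/3 + 0*(-⅓))⁴ = (-5/3 + 0)⁴ = (-5/3)⁴ = 625/81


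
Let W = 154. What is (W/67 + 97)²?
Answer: 44262409/4489 ≈ 9860.2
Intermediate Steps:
(W/67 + 97)² = (154/67 + 97)² = (6653/67)² = 44262409/4489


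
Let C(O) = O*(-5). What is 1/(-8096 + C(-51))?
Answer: -1/7841 ≈ -0.00012753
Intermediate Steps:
C(O) = -5*O
1/(-8096 + C(-51)) = 1/(-8096 - 5*(-51)) = 1/(-8096 + 255) = 1/(-7841) = -1/7841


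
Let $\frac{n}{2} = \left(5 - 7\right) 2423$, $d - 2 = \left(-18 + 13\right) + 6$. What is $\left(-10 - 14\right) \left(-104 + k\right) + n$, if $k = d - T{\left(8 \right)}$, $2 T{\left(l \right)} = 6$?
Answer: $-7196$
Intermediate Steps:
$T{\left(l \right)} = 3$ ($T{\left(l \right)} = \frac{1}{2} \cdot 6 = 3$)
$d = 3$ ($d = 2 + \left(\left(-18 + 13\right) + 6\right) = 2 + \left(-5 + 6\right) = 2 + 1 = 3$)
$k = 0$ ($k = 3 - 3 = 0$)
$n = -9692$ ($n = 2 \left(5 - 7\right) 2423 = 2 \left(\left(-2\right) 2423\right) = 2 \left(-4846\right) = -9692$)
$\left(-10 - 14\right) \left(-104 + k\right) + n = \left(-10 - 14\right) \left(-104 + 0\right) - 9692 = \left(-10 - 14\right) \left(-104\right) - 9692 = \left(-24\right) \left(-104\right) - 9692 = 2496 - 9692 = -7196$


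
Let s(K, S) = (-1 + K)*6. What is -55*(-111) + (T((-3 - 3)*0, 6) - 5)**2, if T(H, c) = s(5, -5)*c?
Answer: 25426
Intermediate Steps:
s(K, S) = -6 + 6*K
T(H, c) = 24*c (T(H, c) = (-6 + 6*5)*c = (-6 + 30)*c = 24*c)
-55*(-111) + (T((-3 - 3)*0, 6) - 5)**2 = -55*(-111) + (24*6 - 5)**2 = 6105 + (144 - 5)**2 = 6105 + 139**2 = 6105 + 19321 = 25426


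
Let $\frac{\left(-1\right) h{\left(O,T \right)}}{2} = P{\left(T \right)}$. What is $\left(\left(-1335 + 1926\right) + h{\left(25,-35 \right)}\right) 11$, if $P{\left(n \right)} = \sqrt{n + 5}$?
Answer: $6501 - 22 i \sqrt{30} \approx 6501.0 - 120.5 i$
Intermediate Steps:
$P{\left(n \right)} = \sqrt{5 + n}$
$h{\left(O,T \right)} = - 2 \sqrt{5 + T}$
$\left(\left(-1335 + 1926\right) + h{\left(25,-35 \right)}\right) 11 = \left(\left(-1335 + 1926\right) - 2 \sqrt{5 - 35}\right) 11 = \left(591 - 2 \sqrt{-30}\right) 11 = \left(591 - 2 i \sqrt{30}\right) 11 = 6501 - 22 i \sqrt{30}$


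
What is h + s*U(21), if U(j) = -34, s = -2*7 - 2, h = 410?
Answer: 954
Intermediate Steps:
s = -16 (s = -14 - 2 = -16)
h + s*U(21) = 410 - 16*(-34) = 410 + 544 = 954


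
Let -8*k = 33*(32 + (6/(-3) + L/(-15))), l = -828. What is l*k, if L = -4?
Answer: 516879/5 ≈ 1.0338e+5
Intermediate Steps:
k = -2497/20 (k = -33*(32 + (6/(-3) - 4/(-15)))/8 = -33*(32 + (6*(-⅓) - 4*(-1/15)))/8 = -33*(32 + (-2 + 4/15))/8 = -33*(32 - 26/15)/8 = -33*454/(8*15) = -⅛*4994/5 = -2497/20 ≈ -124.85)
l*k = -828*(-2497/20) = 516879/5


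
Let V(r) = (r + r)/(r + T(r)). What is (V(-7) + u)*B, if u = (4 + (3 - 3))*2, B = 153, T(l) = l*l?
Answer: 1173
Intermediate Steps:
T(l) = l**2
V(r) = 2*r/(r + r**2) (V(r) = (r + r)/(r + r**2) = (2*r)/(r + r**2) = 2*r/(r + r**2))
u = 8 (u = (4 + 0)*2 = 4*2 = 8)
(V(-7) + u)*B = (2/(1 - 7) + 8)*153 = (2/(-6) + 8)*153 = (2*(-1/6) + 8)*153 = (-1/3 + 8)*153 = (23/3)*153 = 1173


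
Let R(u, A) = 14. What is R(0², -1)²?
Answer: 196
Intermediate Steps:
R(0², -1)² = 14² = 196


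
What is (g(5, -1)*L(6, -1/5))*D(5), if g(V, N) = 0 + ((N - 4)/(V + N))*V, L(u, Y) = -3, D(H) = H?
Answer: 375/4 ≈ 93.750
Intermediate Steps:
g(V, N) = V*(-4 + N)/(N + V) (g(V, N) = 0 + ((-4 + N)/(N + V))*V = 0 + V*(-4 + N)/(N + V) = V*(-4 + N)/(N + V))
(g(5, -1)*L(6, -1/5))*D(5) = ((5*(-4 - 1)/(-1 + 5))*(-3))*5 = ((5*(-5)/4)*(-3))*5 = ((5*(1/4)*(-5))*(-3))*5 = -25/4*(-3)*5 = (75/4)*5 = 375/4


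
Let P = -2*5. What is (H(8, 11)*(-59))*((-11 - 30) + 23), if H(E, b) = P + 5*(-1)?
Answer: -15930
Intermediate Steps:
P = -10
H(E, b) = -15 (H(E, b) = -10 + 5*(-1) = -10 - 5 = -15)
(H(8, 11)*(-59))*((-11 - 30) + 23) = (-15*(-59))*((-11 - 30) + 23) = 885*(-41 + 23) = 885*(-18) = -15930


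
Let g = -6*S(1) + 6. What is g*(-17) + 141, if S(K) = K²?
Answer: 141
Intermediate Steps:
g = 0 (g = -6*1² + 6 = -6*1 + 6 = -6 + 6 = 0)
g*(-17) + 141 = 0*(-17) + 141 = 0 + 141 = 141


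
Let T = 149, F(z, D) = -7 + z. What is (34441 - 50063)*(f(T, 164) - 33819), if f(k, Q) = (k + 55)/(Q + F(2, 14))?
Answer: 27999919858/53 ≈ 5.2830e+8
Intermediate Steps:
f(k, Q) = (55 + k)/(-5 + Q) (f(k, Q) = (k + 55)/(Q + (-7 + 2)) = (55 + k)/(Q - 5) = (55 + k)/(-5 + Q))
(34441 - 50063)*(f(T, 164) - 33819) = (34441 - 50063)*((55 + 149)/(-5 + 164) - 33819) = -15622*(204/159 - 33819) = -15622*((1/159)*204 - 33819) = -15622*(68/53 - 33819) = -15622*(-1792339/53) = 27999919858/53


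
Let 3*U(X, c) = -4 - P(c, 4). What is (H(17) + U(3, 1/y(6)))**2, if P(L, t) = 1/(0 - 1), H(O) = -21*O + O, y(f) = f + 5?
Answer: 116281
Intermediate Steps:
y(f) = 5 + f
H(O) = -20*O
P(L, t) = -1 (P(L, t) = 1/(-1) = -1)
U(X, c) = -1 (U(X, c) = (-4 - 1*(-1))/3 = (-4 + 1)/3 = (1/3)*(-3) = -1)
(H(17) + U(3, 1/y(6)))**2 = (-20*17 - 1)**2 = (-340 - 1)**2 = (-341)**2 = 116281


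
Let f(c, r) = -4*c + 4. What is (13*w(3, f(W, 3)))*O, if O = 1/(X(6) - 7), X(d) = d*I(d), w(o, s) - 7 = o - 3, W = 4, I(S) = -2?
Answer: -91/19 ≈ -4.7895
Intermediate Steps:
f(c, r) = 4 - 4*c
w(o, s) = 4 + o (w(o, s) = 7 + (o - 3) = 7 + (-3 + o) = 4 + o)
X(d) = -2*d (X(d) = d*(-2) = -2*d)
O = -1/19 (O = 1/(-2*6 - 7) = 1/(-12 - 7) = 1/(-19) = -1/19 ≈ -0.052632)
(13*w(3, f(W, 3)))*O = (13*(4 + 3))*(-1/19) = (13*7)*(-1/19) = 91*(-1/19) = -91/19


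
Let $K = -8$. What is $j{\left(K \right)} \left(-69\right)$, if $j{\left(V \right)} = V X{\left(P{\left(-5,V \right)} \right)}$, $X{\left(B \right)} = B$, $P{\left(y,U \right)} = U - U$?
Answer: $0$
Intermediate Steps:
$P{\left(y,U \right)} = 0$
$j{\left(V \right)} = 0$ ($j{\left(V \right)} = V 0 = 0$)
$j{\left(K \right)} \left(-69\right) = 0 \left(-69\right) = 0$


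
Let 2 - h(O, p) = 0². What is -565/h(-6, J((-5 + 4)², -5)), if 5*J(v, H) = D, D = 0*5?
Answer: -565/2 ≈ -282.50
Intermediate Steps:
D = 0
J(v, H) = 0 (J(v, H) = (⅕)*0 = 0)
h(O, p) = 2 (h(O, p) = 2 - 1*0² = 2 - 1*0 = 2 + 0 = 2)
-565/h(-6, J((-5 + 4)², -5)) = -565/2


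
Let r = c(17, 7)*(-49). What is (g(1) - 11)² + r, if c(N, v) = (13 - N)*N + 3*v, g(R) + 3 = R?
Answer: 2472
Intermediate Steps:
g(R) = -3 + R
c(N, v) = 3*v + N*(13 - N) (c(N, v) = N*(13 - N) + 3*v = 3*v + N*(13 - N))
r = 2303 (r = (-1*17² + 3*7 + 13*17)*(-49) = (-1*289 + 21 + 221)*(-49) = (-289 + 21 + 221)*(-49) = -47*(-49) = 2303)
(g(1) - 11)² + r = ((-3 + 1) - 11)² + 2303 = (-2 - 11)² + 2303 = (-13)² + 2303 = 169 + 2303 = 2472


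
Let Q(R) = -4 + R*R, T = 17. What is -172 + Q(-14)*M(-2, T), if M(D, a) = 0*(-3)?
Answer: -172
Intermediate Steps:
M(D, a) = 0
Q(R) = -4 + R²
-172 + Q(-14)*M(-2, T) = -172 + (-4 + (-14)²)*0 = -172 + (-4 + 196)*0 = -172 + 192*0 = -172 + 0 = -172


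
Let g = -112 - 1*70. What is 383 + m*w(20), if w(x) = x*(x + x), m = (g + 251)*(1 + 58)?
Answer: 3257183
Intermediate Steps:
g = -182 (g = -112 - 70 = -182)
m = 4071 (m = (-182 + 251)*(1 + 58) = 69*59 = 4071)
w(x) = 2*x**2 (w(x) = x*(2*x) = 2*x**2)
383 + m*w(20) = 383 + 4071*(2*20**2) = 383 + 4071*(2*400) = 383 + 4071*800 = 383 + 3256800 = 3257183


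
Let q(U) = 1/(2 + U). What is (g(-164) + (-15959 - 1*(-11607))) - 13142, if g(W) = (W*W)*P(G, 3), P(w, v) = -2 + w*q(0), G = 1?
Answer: -57838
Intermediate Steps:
P(w, v) = -2 + w/2 (P(w, v) = -2 + w/(2 + 0) = -2 + w/2)
g(W) = -3*W**2/2 (g(W) = (W*W)*(-2 + (1/2)*1) = W**2*(-2 + 1/2) = W**2*(-3/2) = -3*W**2/2)
(g(-164) + (-15959 - 1*(-11607))) - 13142 = (-3/2*(-164)**2 + (-15959 - 1*(-11607))) - 13142 = (-3/2*26896 + (-15959 + 11607)) - 13142 = (-40344 - 4352) - 13142 = -44696 - 13142 = -57838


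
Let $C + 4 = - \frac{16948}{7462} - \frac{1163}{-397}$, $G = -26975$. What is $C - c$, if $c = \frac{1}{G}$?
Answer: $- \frac{10270831036}{3073504525} \approx -3.3417$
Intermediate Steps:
$C = - \frac{4949853}{1481207}$ ($C = -4 - \left(- \frac{1163}{397} + \frac{8474}{3731}\right) = -4 - - \frac{974975}{1481207} = -4 + \left(- \frac{8474}{3731} + \frac{1163}{397}\right) = -4 + \frac{974975}{1481207} = - \frac{4949853}{1481207} \approx -3.3418$)
$c = - \frac{1}{26975}$ ($c = \frac{1}{-26975} = - \frac{1}{26975} \approx -3.7071 \cdot 10^{-5}$)
$C - c = - \frac{4949853}{1481207} - - \frac{1}{26975} = - \frac{4949853}{1481207} + \frac{1}{26975} = - \frac{10270831036}{3073504525}$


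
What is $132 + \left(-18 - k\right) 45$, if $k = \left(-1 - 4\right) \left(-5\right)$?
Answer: $-1803$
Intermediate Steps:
$k = 25$ ($k = \left(-5\right) \left(-5\right) = 25$)
$132 + \left(-18 - k\right) 45 = 132 + \left(-18 - 25\right) 45 = 132 - 1935 = -1803$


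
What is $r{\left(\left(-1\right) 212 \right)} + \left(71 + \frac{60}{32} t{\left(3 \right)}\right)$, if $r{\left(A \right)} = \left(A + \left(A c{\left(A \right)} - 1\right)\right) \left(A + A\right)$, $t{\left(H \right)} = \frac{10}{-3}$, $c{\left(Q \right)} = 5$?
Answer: $\frac{2159267}{4} \approx 5.3982 \cdot 10^{5}$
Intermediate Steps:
$t{\left(H \right)} = - \frac{10}{3}$ ($t{\left(H \right)} = 10 \left(- \frac{1}{3}\right) = - \frac{10}{3}$)
$r{\left(A \right)} = 2 A \left(-1 + 6 A\right)$ ($r{\left(A \right)} = \left(A + \left(A 5 - 1\right)\right) \left(A + A\right) = \left(A + \left(5 A - 1\right)\right) 2 A = \left(A + \left(-1 + 5 A\right)\right) 2 A = \left(-1 + 6 A\right) 2 A = 2 A \left(-1 + 6 A\right)$)
$r{\left(\left(-1\right) 212 \right)} + \left(71 + \frac{60}{32} t{\left(3 \right)}\right) = 2 \left(\left(-1\right) 212\right) \left(-1 + 6 \left(\left(-1\right) 212\right)\right) + \left(71 + \frac{60}{32} \left(- \frac{10}{3}\right)\right) = 2 \left(-212\right) \left(-1 + 6 \left(-212\right)\right) + \left(71 + 60 \cdot \frac{1}{32} \left(- \frac{10}{3}\right)\right) = 2 \left(-212\right) \left(-1 - 1272\right) + \left(71 + \frac{15}{8} \left(- \frac{10}{3}\right)\right) = 2 \left(-212\right) \left(-1273\right) + \left(71 - \frac{25}{4}\right) = 539752 + \frac{259}{4} = \frac{2159267}{4}$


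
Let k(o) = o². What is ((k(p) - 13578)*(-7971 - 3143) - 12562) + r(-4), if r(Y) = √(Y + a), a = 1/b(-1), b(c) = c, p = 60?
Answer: 110882930 + I*√5 ≈ 1.1088e+8 + 2.2361*I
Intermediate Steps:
a = -1 (a = 1/(-1) = -1)
r(Y) = √(-1 + Y) (r(Y) = √(Y - 1) = √(-1 + Y))
((k(p) - 13578)*(-7971 - 3143) - 12562) + r(-4) = ((60² - 13578)*(-7971 - 3143) - 12562) + √(-1 - 4) = ((3600 - 13578)*(-11114) - 12562) + √(-5) = (-9978*(-11114) - 12562) + I*√5 = (110895492 - 12562) + I*√5 = 110882930 + I*√5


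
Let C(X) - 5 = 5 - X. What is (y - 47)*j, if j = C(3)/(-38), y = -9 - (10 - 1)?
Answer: 455/38 ≈ 11.974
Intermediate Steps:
C(X) = 10 - X (C(X) = 5 + (5 - X) = 10 - X)
y = -18 (y = -9 - 1*9 = -9 - 9 = -18)
j = -7/38 (j = (10 - 1*3)/(-38) = (10 - 3)*(-1/38) = 7*(-1/38) = -7/38 ≈ -0.18421)
(y - 47)*j = (-18 - 47)*(-7/38) = -65*(-7/38) = 455/38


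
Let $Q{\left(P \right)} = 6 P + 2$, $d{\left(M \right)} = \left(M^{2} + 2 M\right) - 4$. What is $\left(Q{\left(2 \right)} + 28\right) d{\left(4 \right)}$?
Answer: $840$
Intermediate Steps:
$d{\left(M \right)} = -4 + M^{2} + 2 M$
$Q{\left(P \right)} = 2 + 6 P$
$\left(Q{\left(2 \right)} + 28\right) d{\left(4 \right)} = \left(\left(2 + 6 \cdot 2\right) + 28\right) \left(-4 + 4^{2} + 2 \cdot 4\right) = \left(\left(2 + 12\right) + 28\right) \left(-4 + 16 + 8\right) = \left(14 + 28\right) 20 = 42 \cdot 20 = 840$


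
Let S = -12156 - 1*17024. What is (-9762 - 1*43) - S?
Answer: 19375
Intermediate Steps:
S = -29180 (S = -12156 - 17024 = -29180)
(-9762 - 1*43) - S = (-9762 - 1*43) - 1*(-29180) = (-9762 - 43) + 29180 = -9805 + 29180 = 19375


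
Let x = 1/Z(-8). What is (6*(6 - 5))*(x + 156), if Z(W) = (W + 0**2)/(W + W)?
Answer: 948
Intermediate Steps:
Z(W) = 1/2 (Z(W) = (W + 0)/((2*W)) = W*(1/(2*W)) = 1/2)
x = 2 (x = 1/(1/2) = 2)
(6*(6 - 5))*(x + 156) = (6*(6 - 5))*(2 + 156) = (6*1)*158 = 6*158 = 948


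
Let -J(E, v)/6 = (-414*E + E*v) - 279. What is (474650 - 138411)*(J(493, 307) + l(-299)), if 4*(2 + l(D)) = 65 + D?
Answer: 213928365121/2 ≈ 1.0696e+11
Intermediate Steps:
l(D) = 57/4 + D/4 (l(D) = -2 + (65 + D)/4 = -2 + (65/4 + D/4) = 57/4 + D/4)
J(E, v) = 1674 + 2484*E - 6*E*v (J(E, v) = -6*((-414*E + E*v) - 279) = -6*(-279 - 414*E + E*v) = 1674 + 2484*E - 6*E*v)
(474650 - 138411)*(J(493, 307) + l(-299)) = (474650 - 138411)*((1674 + 2484*493 - 6*493*307) + (57/4 + (¼)*(-299))) = 336239*((1674 + 1224612 - 908106) + (57/4 - 299/4)) = 336239*(318180 - 121/2) = 336239*(636239/2) = 213928365121/2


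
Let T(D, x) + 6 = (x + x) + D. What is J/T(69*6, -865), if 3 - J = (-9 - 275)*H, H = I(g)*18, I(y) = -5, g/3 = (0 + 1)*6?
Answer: 25557/1322 ≈ 19.332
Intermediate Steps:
g = 18 (g = 3*((0 + 1)*6) = 3*(1*6) = 3*6 = 18)
H = -90 (H = -5*18 = -90)
T(D, x) = -6 + D + 2*x (T(D, x) = -6 + ((x + x) + D) = -6 + (2*x + D) = -6 + (D + 2*x) = -6 + D + 2*x)
J = -25557 (J = 3 - (-9 - 275)*(-90) = 3 - (-284)*(-90) = 3 - 1*25560 = 3 - 25560 = -25557)
J/T(69*6, -865) = -25557/(-6 + 69*6 + 2*(-865)) = -25557/(-6 + 414 - 1730) = -25557/(-1322) = -25557*(-1/1322) = 25557/1322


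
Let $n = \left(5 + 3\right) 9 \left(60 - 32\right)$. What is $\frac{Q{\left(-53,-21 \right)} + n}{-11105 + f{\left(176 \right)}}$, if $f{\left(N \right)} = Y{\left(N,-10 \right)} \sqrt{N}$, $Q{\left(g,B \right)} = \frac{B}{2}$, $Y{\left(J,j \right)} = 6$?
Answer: $- \frac{44542155}{246629378} - \frac{48132 \sqrt{11}}{123314689} \approx -0.1819$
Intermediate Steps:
$Q{\left(g,B \right)} = \frac{B}{2}$ ($Q{\left(g,B \right)} = B \frac{1}{2} = \frac{B}{2}$)
$f{\left(N \right)} = 6 \sqrt{N}$
$n = 2016$ ($n = 8 \cdot 9 \left(60 - 32\right) = 72 \cdot 28 = 2016$)
$\frac{Q{\left(-53,-21 \right)} + n}{-11105 + f{\left(176 \right)}} = \frac{\frac{1}{2} \left(-21\right) + 2016}{-11105 + 6 \sqrt{176}} = \frac{- \frac{21}{2} + 2016}{-11105 + 6 \cdot 4 \sqrt{11}} = \frac{4011}{2 \left(-11105 + 24 \sqrt{11}\right)}$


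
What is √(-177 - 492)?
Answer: I*√669 ≈ 25.865*I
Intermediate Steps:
√(-177 - 492) = √(-669) = I*√669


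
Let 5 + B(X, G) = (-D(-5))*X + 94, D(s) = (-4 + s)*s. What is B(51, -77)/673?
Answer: -2206/673 ≈ -3.2779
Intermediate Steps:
D(s) = s*(-4 + s)
B(X, G) = 89 - 45*X (B(X, G) = -5 + ((-(-5)*(-4 - 5))*X + 94) = -5 + ((-(-5)*(-9))*X + 94) = -5 + ((-1*45)*X + 94) = -5 + (-45*X + 94) = -5 + (94 - 45*X) = 89 - 45*X)
B(51, -77)/673 = (89 - 45*51)/673 = (89 - 2295)*(1/673) = -2206*1/673 = -2206/673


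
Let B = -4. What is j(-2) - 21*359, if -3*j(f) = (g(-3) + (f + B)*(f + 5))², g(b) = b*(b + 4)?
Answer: -7686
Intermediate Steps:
g(b) = b*(4 + b)
j(f) = -(-3 + (-4 + f)*(5 + f))²/3 (j(f) = -(-3*(4 - 3) + (f - 4)*(f + 5))²/3 = -(-3*1 + (-4 + f)*(5 + f))²/3 = -(-3 + (-4 + f)*(5 + f))²/3)
j(-2) - 21*359 = -(-23 - 2 + (-2)²)²/3 - 21*359 = -(-23 - 2 + 4)²/3 - 7539 = -⅓*(-21)² - 7539 = -⅓*441 - 7539 = -147 - 7539 = -7686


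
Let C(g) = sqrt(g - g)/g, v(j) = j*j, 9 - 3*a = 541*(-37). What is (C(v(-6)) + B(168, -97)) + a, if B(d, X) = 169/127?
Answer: 2543809/381 ≈ 6676.7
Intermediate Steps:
a = 20026/3 (a = 3 - 541*(-37)/3 = 3 - 1/3*(-20017) = 3 + 20017/3 = 20026/3 ≈ 6675.3)
v(j) = j**2
B(d, X) = 169/127 (B(d, X) = 169*(1/127) = 169/127)
C(g) = 0 (C(g) = sqrt(0)/g = 0/g = 0)
(C(v(-6)) + B(168, -97)) + a = (0 + 169/127) + 20026/3 = 169/127 + 20026/3 = 2543809/381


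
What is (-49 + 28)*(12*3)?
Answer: -756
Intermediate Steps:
(-49 + 28)*(12*3) = -21*36 = -756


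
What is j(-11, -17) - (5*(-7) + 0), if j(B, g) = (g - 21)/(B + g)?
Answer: 509/14 ≈ 36.357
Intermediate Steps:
j(B, g) = (-21 + g)/(B + g)
j(-11, -17) - (5*(-7) + 0) = (-21 - 17)/(-11 - 17) - (5*(-7) + 0) = -38/(-28) - (-35 + 0) = -1/28*(-38) - 1*(-35) = 19/14 + 35 = 509/14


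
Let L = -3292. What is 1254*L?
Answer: -4128168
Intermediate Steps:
1254*L = 1254*(-3292) = -4128168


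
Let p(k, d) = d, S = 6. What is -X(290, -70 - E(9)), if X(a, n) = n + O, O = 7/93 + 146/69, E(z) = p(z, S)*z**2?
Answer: 1184597/2139 ≈ 553.81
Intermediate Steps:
E(z) = 6*z**2
O = 4687/2139 (O = 7*(1/93) + 146*(1/69) = 7/93 + 146/69 = 4687/2139 ≈ 2.1912)
X(a, n) = 4687/2139 + n (X(a, n) = n + 4687/2139 = 4687/2139 + n)
-X(290, -70 - E(9)) = -(4687/2139 + (-70 - 6*9**2)) = -(4687/2139 + (-70 - 6*81)) = -(4687/2139 + (-70 - 1*486)) = -(4687/2139 + (-70 - 486)) = -(4687/2139 - 556) = -1*(-1184597/2139) = 1184597/2139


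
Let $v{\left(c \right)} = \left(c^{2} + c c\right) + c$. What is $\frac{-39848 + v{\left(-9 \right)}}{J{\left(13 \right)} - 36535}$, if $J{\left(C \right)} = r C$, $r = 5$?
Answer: $\frac{7939}{7294} \approx 1.0884$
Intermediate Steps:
$J{\left(C \right)} = 5 C$
$v{\left(c \right)} = c + 2 c^{2}$ ($v{\left(c \right)} = \left(c^{2} + c^{2}\right) + c = 2 c^{2} + c = c + 2 c^{2}$)
$\frac{-39848 + v{\left(-9 \right)}}{J{\left(13 \right)} - 36535} = \frac{-39848 - 9 \left(1 + 2 \left(-9\right)\right)}{5 \cdot 13 - 36535} = \frac{-39848 - 9 \left(1 - 18\right)}{65 - 36535} = \frac{-39848 - -153}{-36470} = \left(-39848 + 153\right) \left(- \frac{1}{36470}\right) = \left(-39695\right) \left(- \frac{1}{36470}\right) = \frac{7939}{7294}$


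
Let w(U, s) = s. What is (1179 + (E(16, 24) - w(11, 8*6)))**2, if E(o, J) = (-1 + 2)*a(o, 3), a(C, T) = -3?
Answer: 1272384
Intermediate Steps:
E(o, J) = -3 (E(o, J) = (-1 + 2)*(-3) = 1*(-3) = -3)
(1179 + (E(16, 24) - w(11, 8*6)))**2 = (1179 + (-3 - 8*6))**2 = (1179 + (-3 - 1*48))**2 = (1179 + (-3 - 48))**2 = (1179 - 51)**2 = 1128**2 = 1272384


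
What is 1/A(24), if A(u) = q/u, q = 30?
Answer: ⅘ ≈ 0.80000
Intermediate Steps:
A(u) = 30/u
1/A(24) = 1/(30/24) = 1/(30*(1/24)) = 1/(5/4) = ⅘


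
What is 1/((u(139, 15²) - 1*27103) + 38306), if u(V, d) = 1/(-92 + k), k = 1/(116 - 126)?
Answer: 921/10317953 ≈ 8.9262e-5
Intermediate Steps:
k = -⅒ (k = 1/(-10) = -⅒ ≈ -0.10000)
u(V, d) = -10/921 (u(V, d) = 1/(-92 - ⅒) = 1/(-921/10) = -10/921)
1/((u(139, 15²) - 1*27103) + 38306) = 1/((-10/921 - 1*27103) + 38306) = 1/((-10/921 - 27103) + 38306) = 1/(-24961873/921 + 38306) = 1/(10317953/921) = 921/10317953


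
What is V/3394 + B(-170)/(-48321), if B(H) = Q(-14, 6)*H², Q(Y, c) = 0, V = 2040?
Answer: 1020/1697 ≈ 0.60106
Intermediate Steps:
B(H) = 0 (B(H) = 0*H² = 0)
V/3394 + B(-170)/(-48321) = 2040/3394 + 0/(-48321) = 2040*(1/3394) + 0*(-1/48321) = 1020/1697 + 0 = 1020/1697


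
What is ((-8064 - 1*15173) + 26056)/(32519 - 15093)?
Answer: 2819/17426 ≈ 0.16177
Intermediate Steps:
((-8064 - 1*15173) + 26056)/(32519 - 15093) = ((-8064 - 15173) + 26056)/17426 = (-23237 + 26056)*(1/17426) = 2819*(1/17426) = 2819/17426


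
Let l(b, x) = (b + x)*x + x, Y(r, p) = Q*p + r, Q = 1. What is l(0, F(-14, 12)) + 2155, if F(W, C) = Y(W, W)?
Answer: 2911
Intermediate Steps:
Y(r, p) = p + r (Y(r, p) = 1*p + r = p + r)
F(W, C) = 2*W (F(W, C) = W + W = 2*W)
l(b, x) = x + x*(b + x) (l(b, x) = x*(b + x) + x = x + x*(b + x))
l(0, F(-14, 12)) + 2155 = (2*(-14))*(1 + 0 + 2*(-14)) + 2155 = -28*(1 + 0 - 28) + 2155 = -28*(-27) + 2155 = 756 + 2155 = 2911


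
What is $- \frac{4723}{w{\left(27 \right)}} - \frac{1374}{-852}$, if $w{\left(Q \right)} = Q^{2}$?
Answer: $- \frac{503725}{103518} \approx -4.8661$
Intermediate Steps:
$- \frac{4723}{w{\left(27 \right)}} - \frac{1374}{-852} = - \frac{4723}{27^{2}} - \frac{1374}{-852} = - \frac{4723}{729} - - \frac{229}{142} = \left(-4723\right) \frac{1}{729} + \frac{229}{142} = - \frac{4723}{729} + \frac{229}{142} = - \frac{503725}{103518}$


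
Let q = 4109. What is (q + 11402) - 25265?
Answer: -9754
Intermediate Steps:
(q + 11402) - 25265 = (4109 + 11402) - 25265 = 15511 - 25265 = -9754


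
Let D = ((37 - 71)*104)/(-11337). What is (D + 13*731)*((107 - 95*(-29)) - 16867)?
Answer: -1508885353235/11337 ≈ -1.3309e+8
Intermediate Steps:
D = 3536/11337 (D = -34*104*(-1/11337) = -3536*(-1/11337) = 3536/11337 ≈ 0.31190)
(D + 13*731)*((107 - 95*(-29)) - 16867) = (3536/11337 + 13*731)*((107 - 95*(-29)) - 16867) = (3536/11337 + 9503)*((107 + 2755) - 16867) = 107739047*(2862 - 16867)/11337 = (107739047/11337)*(-14005) = -1508885353235/11337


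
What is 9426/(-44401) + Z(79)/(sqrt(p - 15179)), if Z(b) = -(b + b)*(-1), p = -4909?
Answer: -9426/44401 - 79*I*sqrt(62)/558 ≈ -0.21229 - 1.1148*I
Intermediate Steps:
Z(b) = 2*b (Z(b) = -2*b*(-1) = -(-2)*b = 2*b)
9426/(-44401) + Z(79)/(sqrt(p - 15179)) = 9426/(-44401) + (2*79)/(sqrt(-4909 - 15179)) = 9426*(-1/44401) + 158/(sqrt(-20088)) = -9426/44401 + 158/((18*I*sqrt(62))) = -9426/44401 + 158*(-I*sqrt(62)/1116) = -9426/44401 - 79*I*sqrt(62)/558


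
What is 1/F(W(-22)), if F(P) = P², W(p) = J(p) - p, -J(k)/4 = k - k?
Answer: 1/484 ≈ 0.0020661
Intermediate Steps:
J(k) = 0 (J(k) = -4*(k - k) = -4*0 = 0)
W(p) = -p (W(p) = 0 - p = -p)
1/F(W(-22)) = 1/((-1*(-22))²) = 1/(22²) = 1/484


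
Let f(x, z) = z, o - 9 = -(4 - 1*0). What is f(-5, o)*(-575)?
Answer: -2875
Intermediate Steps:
o = 5 (o = 9 - (4 - 1*0) = 9 - (4 + 0) = 9 - 1*4 = 9 - 4 = 5)
f(-5, o)*(-575) = 5*(-575) = -2875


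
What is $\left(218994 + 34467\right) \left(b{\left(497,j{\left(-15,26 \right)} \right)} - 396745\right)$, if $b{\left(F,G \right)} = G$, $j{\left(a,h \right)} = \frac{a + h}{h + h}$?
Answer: $- \frac{402237323313}{4} \approx -1.0056 \cdot 10^{11}$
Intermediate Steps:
$j{\left(a,h \right)} = \frac{a + h}{2 h}$
$\left(218994 + 34467\right) \left(b{\left(497,j{\left(-15,26 \right)} \right)} - 396745\right) = \left(218994 + 34467\right) \left(\frac{-15 + 26}{2 \cdot 26} - 396745\right) = 253461 \left(\frac{1}{2} \cdot \frac{1}{26} \cdot 11 - 396745\right) = 253461 \left(\frac{11}{52} - 396745\right) = 253461 \left(- \frac{20630729}{52}\right) = - \frac{402237323313}{4}$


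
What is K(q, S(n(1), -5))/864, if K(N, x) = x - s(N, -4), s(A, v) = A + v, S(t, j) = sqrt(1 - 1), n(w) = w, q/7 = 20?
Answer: -17/108 ≈ -0.15741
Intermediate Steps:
q = 140 (q = 7*20 = 140)
S(t, j) = 0 (S(t, j) = sqrt(0) = 0)
K(N, x) = 4 + x - N (K(N, x) = x - (N - 4) = x - (-4 + N) = x + (4 - N) = 4 + x - N)
K(q, S(n(1), -5))/864 = (4 + 0 - 1*140)/864 = (4 + 0 - 140)*(1/864) = -136*1/864 = -17/108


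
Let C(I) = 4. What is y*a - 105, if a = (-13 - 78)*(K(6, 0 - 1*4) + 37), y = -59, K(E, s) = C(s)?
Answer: 220024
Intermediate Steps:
K(E, s) = 4
a = -3731 (a = (-13 - 78)*(4 + 37) = -91*41 = -3731)
y*a - 105 = -59*(-3731) - 105 = 220129 - 105 = 220024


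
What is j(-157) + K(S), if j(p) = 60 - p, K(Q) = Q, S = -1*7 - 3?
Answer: 207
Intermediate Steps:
S = -10 (S = -7 - 3 = -10)
j(-157) + K(S) = (60 - 1*(-157)) - 10 = (60 + 157) - 10 = 217 - 10 = 207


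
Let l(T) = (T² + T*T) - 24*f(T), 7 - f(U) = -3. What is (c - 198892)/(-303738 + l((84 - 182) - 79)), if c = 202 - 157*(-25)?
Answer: 38953/48264 ≈ 0.80708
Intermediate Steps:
f(U) = 10 (f(U) = 7 - 1*(-3) = 7 + 3 = 10)
c = 4127 (c = 202 + 3925 = 4127)
l(T) = -240 + 2*T² (l(T) = (T² + T*T) - 24*10 = (T² + T²) - 240 = 2*T² - 240 = -240 + 2*T²)
(c - 198892)/(-303738 + l((84 - 182) - 79)) = (4127 - 198892)/(-303738 + (-240 + 2*((84 - 182) - 79)²)) = -194765/(-303738 + (-240 + 2*(-98 - 79)²)) = -194765/(-303738 + (-240 + 2*(-177)²)) = -194765/(-303738 + (-240 + 2*31329)) = -194765/(-303738 + (-240 + 62658)) = -194765/(-303738 + 62418) = -194765/(-241320) = -194765*(-1/241320) = 38953/48264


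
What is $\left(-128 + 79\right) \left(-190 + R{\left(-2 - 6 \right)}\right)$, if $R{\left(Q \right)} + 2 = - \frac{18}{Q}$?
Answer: $\frac{37191}{4} \approx 9297.8$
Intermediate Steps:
$R{\left(Q \right)} = -2 - \frac{18}{Q}$
$\left(-128 + 79\right) \left(-190 + R{\left(-2 - 6 \right)}\right) = \left(-128 + 79\right) \left(-190 - \left(2 + \frac{18}{-2 - 6}\right)\right) = - 49 \left(-190 - \left(2 + \frac{18}{-2 - 6}\right)\right) = - 49 \left(-190 - \left(2 + \frac{18}{-8}\right)\right) = - 49 \left(-190 - - \frac{1}{4}\right) = - 49 \left(-190 + \left(-2 + \frac{9}{4}\right)\right) = - 49 \left(-190 + \frac{1}{4}\right) = \left(-49\right) \left(- \frac{759}{4}\right) = \frac{37191}{4}$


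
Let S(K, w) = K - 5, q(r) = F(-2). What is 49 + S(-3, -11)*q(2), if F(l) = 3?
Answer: 25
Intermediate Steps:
q(r) = 3
S(K, w) = -5 + K
49 + S(-3, -11)*q(2) = 49 + (-5 - 3)*3 = 49 - 8*3 = 49 - 24 = 25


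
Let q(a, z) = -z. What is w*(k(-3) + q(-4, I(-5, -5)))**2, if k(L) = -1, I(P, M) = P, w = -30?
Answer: -480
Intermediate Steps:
w*(k(-3) + q(-4, I(-5, -5)))**2 = -30*(-1 - 1*(-5))**2 = -30*(-1 + 5)**2 = -30*4**2 = -30*16 = -480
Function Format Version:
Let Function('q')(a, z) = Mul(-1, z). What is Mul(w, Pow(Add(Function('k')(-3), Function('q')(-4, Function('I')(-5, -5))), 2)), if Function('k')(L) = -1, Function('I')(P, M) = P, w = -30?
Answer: -480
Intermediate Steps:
Mul(w, Pow(Add(Function('k')(-3), Function('q')(-4, Function('I')(-5, -5))), 2)) = Mul(-30, Pow(Add(-1, Mul(-1, -5)), 2)) = Mul(-30, Pow(Add(-1, 5), 2)) = Mul(-30, Pow(4, 2)) = Mul(-30, 16) = -480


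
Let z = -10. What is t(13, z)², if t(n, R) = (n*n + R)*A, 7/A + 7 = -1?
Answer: 1238769/64 ≈ 19356.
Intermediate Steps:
A = -7/8 (A = 7/(-7 - 1) = 7/(-8) = 7*(-⅛) = -7/8 ≈ -0.87500)
t(n, R) = -7*R/8 - 7*n²/8 (t(n, R) = (n*n + R)*(-7/8) = (n² + R)*(-7/8) = (R + n²)*(-7/8) = -7*R/8 - 7*n²/8)
t(13, z)² = (-7/8*(-10) - 7/8*13²)² = (35/4 - 7/8*169)² = (35/4 - 1183/8)² = (-1113/8)² = 1238769/64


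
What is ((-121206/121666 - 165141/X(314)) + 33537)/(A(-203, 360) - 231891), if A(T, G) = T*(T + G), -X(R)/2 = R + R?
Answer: -2572406244261/20153064784976 ≈ -0.12764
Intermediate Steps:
X(R) = -4*R (X(R) = -2*(R + R) = -4*R)
A(T, G) = T*(G + T)
((-121206/121666 - 165141/X(314)) + 33537)/(A(-203, 360) - 231891) = ((-121206/121666 - 165141/((-4*314))) + 33537)/(-203*(360 - 203) - 231891) = ((-121206*1/121666 - 165141/(-1256)) + 33537)/(-203*157 - 231891) = ((-60603/60833 - 165141*(-1/1256)) + 33537)/(-31871 - 231891) = ((-60603/60833 + 165141/1256) + 33537)/(-263762) = (9969905085/76406248 + 33537)*(-1/263762) = (2572406244261/76406248)*(-1/263762) = -2572406244261/20153064784976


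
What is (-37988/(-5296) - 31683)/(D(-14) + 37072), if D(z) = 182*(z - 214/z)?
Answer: -41938795/49393144 ≈ -0.84908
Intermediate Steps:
D(z) = -38948/z + 182*z
(-37988/(-5296) - 31683)/(D(-14) + 37072) = (-37988/(-5296) - 31683)/((-38948/(-14) + 182*(-14)) + 37072) = (-37988*(-1/5296) - 31683)/((-38948*(-1/14) - 2548) + 37072) = (9497/1324 - 31683)/((2782 - 2548) + 37072) = -41938795/(1324*(234 + 37072)) = -41938795/1324/37306 = -41938795/1324*1/37306 = -41938795/49393144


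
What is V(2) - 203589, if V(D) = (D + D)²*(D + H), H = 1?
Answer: -203541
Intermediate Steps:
V(D) = 4*D²*(1 + D) (V(D) = (D + D)²*(D + 1) = (2*D)²*(1 + D) = (4*D²)*(1 + D) = 4*D²*(1 + D))
V(2) - 203589 = 4*2²*(1 + 2) - 203589 = 4*4*3 - 203589 = 48 - 203589 = -203541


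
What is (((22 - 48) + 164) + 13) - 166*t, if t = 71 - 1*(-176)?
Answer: -40851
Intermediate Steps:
t = 247 (t = 71 + 176 = 247)
(((22 - 48) + 164) + 13) - 166*t = (((22 - 48) + 164) + 13) - 166*247 = ((-26 + 164) + 13) - 41002 = (138 + 13) - 41002 = 151 - 41002 = -40851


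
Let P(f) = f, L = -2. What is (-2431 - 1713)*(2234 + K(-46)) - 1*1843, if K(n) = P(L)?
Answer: -9251251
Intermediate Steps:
K(n) = -2
(-2431 - 1713)*(2234 + K(-46)) - 1*1843 = (-2431 - 1713)*(2234 - 2) - 1*1843 = -4144*2232 - 1843 = -9249408 - 1843 = -9251251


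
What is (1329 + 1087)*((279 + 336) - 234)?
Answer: 920496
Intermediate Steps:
(1329 + 1087)*((279 + 336) - 234) = 2416*(615 - 234) = 2416*381 = 920496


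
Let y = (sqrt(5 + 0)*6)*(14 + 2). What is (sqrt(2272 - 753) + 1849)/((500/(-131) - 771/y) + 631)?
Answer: 101892890926080/34561067728631 + 987924448*sqrt(155)/34561067728631 + 260953186336*sqrt(5)/34561067728631 + 385749181440*sqrt(31)/34561067728631 ≈ 3.0276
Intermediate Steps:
y = 96*sqrt(5) (y = (sqrt(5)*6)*16 = (6*sqrt(5))*16 = 96*sqrt(5) ≈ 214.66)
(sqrt(2272 - 753) + 1849)/((500/(-131) - 771/y) + 631) = (sqrt(2272 - 753) + 1849)/((500/(-131) - 771*sqrt(5)/480) + 631) = (sqrt(1519) + 1849)/((500*(-1/131) - 257*sqrt(5)/160) + 631) = (7*sqrt(31) + 1849)/((-500/131 - 257*sqrt(5)/160) + 631) = (1849 + 7*sqrt(31))/(82161/131 - 257*sqrt(5)/160)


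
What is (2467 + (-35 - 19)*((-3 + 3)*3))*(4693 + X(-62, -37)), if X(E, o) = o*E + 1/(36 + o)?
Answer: 17234462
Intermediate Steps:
X(E, o) = 1/(36 + o) + E*o (X(E, o) = E*o + 1/(36 + o) = 1/(36 + o) + E*o)
(2467 + (-35 - 19)*((-3 + 3)*3))*(4693 + X(-62, -37)) = (2467 + (-35 - 19)*((-3 + 3)*3))*(4693 + (1 - 62*(-37)**2 + 36*(-62)*(-37))/(36 - 37)) = (2467 - 0*3)*(4693 + (1 - 62*1369 + 82584)/(-1)) = (2467 - 54*0)*(4693 - (1 - 84878 + 82584)) = (2467 + 0)*(4693 - 1*(-2293)) = 2467*(4693 + 2293) = 2467*6986 = 17234462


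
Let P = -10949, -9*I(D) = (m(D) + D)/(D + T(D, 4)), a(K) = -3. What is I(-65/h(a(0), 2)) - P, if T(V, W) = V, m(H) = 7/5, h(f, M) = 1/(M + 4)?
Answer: 384307957/35100 ≈ 10949.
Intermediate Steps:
h(f, M) = 1/(4 + M)
m(H) = 7/5 (m(H) = 7*(⅕) = 7/5)
I(D) = -(7/5 + D)/(18*D) (I(D) = -(7/5 + D)/(9*(D + D)) = -(7/5 + D)/(9*(2*D)) = -(7/5 + D)*1/(2*D)/9 = -(7/5 + D)/(18*D))
I(-65/h(a(0), 2)) - P = (-7 - (-325)/(1/(4 + 2)))/(90*((-65/(1/(4 + 2))))) - 1*(-10949) = (-7 - (-325)/(1/6))/(90*((-65/(1/6)))) + 10949 = (-7 - (-325)/⅙)/(90*((-65/⅙))) + 10949 = (-7 - (-325)*6)/(90*((-65*6))) + 10949 = (1/90)*(-7 - 5*(-390))/(-390) + 10949 = (1/90)*(-1/390)*(-7 + 1950) + 10949 = (1/90)*(-1/390)*1943 + 10949 = -1943/35100 + 10949 = 384307957/35100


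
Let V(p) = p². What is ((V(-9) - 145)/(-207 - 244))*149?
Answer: 9536/451 ≈ 21.144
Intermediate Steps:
((V(-9) - 145)/(-207 - 244))*149 = (((-9)² - 145)/(-207 - 244))*149 = ((81 - 145)/(-451))*149 = -64*(-1/451)*149 = (64/451)*149 = 9536/451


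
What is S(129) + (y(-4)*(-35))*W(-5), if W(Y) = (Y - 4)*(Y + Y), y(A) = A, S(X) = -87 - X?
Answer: 12384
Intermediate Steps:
W(Y) = 2*Y*(-4 + Y) (W(Y) = (-4 + Y)*(2*Y) = 2*Y*(-4 + Y))
S(129) + (y(-4)*(-35))*W(-5) = (-87 - 1*129) + (-4*(-35))*(2*(-5)*(-4 - 5)) = (-87 - 129) + 140*(2*(-5)*(-9)) = -216 + 140*90 = -216 + 12600 = 12384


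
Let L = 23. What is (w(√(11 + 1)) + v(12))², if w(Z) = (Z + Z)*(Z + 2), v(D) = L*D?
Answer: 90192 + 4800*√3 ≈ 98506.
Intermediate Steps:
v(D) = 23*D
w(Z) = 2*Z*(2 + Z) (w(Z) = (2*Z)*(2 + Z) = 2*Z*(2 + Z))
(w(√(11 + 1)) + v(12))² = (2*√(11 + 1)*(2 + √(11 + 1)) + 23*12)² = (2*√12*(2 + √12) + 276)² = (2*(2*√3)*(2 + 2*√3) + 276)² = (4*√3*(2 + 2*√3) + 276)² = (276 + 4*√3*(2 + 2*√3))²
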